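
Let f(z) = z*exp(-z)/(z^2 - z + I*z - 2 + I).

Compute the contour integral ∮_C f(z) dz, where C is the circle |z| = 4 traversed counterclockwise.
By the residue theorem, ∮_C f(z) dz = 2πi · (sum of the residues of f at the poles inside |z| = 4).

The denominator factors as (z - 2 + I)*(z + 1), so the singularities of f are simple poles at z = 2 - I, z = -1.
  |2 - I|² = 5 < 16 = 4², so this pole is inside the contour.
  |-1|² = 1 < 16 = 4², so this pole is inside the contour.

With P(z) = z*exp(-z) and Q(z) = z^2 - z + I*z - 2 + I, each pole is simple, so Res(f, z₀) = P(z₀)/Q'(z₀) with Q'(z) = 2*z - 1 + I.
  Res(f, 2 - I) = P(2 - I)/Q'(2 - I) = ((2 - I)*exp(-2 + I))/(3 - I) = (7/10 - I/10)*exp(-2 + I)
  Res(f, -1) = P(-1)/Q'(-1) = (-exp(1))/(-3 + I) = exp(1)*(3/10 + I/10)

Sum of residues inside C: (7/10 - I/10)*exp(-2 + I) + exp(1)*(3/10 + I/10)
∮_C f(z) dz = 2πi · ((7/10 - I/10)*exp(-2 + I) + exp(1)*(3/10 + I/10)) = pi*(1/5 + 7*I/5)*exp(-2 + I) + exp(1)*pi*(-1/5 + 3*I/5)

Final answer: pi*(1/5 + 7*I/5)*exp(-2 + I) + exp(1)*pi*(-1/5 + 3*I/5)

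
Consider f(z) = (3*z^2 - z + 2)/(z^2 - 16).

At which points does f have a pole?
The singularities of f are the zeros of the denominator. Factoring,
  z^2 - 16 = (z - 4)*(z + 4)
so the candidates are z = 4, z = -4.

Check the numerator P(z) = 3*z^2 - z + 2 at each one:
  P(4) = 46 ≠ 0, so z = 4 is a (simple) pole.
  P(-4) = 54 ≠ 0, so z = -4 is a (simple) pole.

Poles of f: {-4, 4}

Final answer: {-4, 4}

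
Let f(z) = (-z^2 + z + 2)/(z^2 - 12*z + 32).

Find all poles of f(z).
The singularities of f are the zeros of the denominator. Factoring,
  z^2 - 12*z + 32 = (z - 4)*(z - 8)
so the candidates are z = 4, z = 8.

Check the numerator P(z) = -z^2 + z + 2 at each one:
  P(4) = -10 ≠ 0, so z = 4 is a (simple) pole.
  P(8) = -54 ≠ 0, so z = 8 is a (simple) pole.

Poles of f: {4, 8}

Final answer: {4, 8}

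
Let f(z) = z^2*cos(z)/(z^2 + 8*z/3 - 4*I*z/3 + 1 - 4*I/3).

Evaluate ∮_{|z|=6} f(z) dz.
By the residue theorem, ∮_C f(z) dz = 2πi · (sum of the residues of f at the poles inside |z| = 6).

The denominator factors as (z + 2 - I)*(z + 2/3 - I/3), so the singularities of f are simple poles at z = -2 + I, z = -2/3 + I/3.
  |-2 + I|² = 5 < 36 = 6², so this pole is inside the contour.
  |-2/3 + I/3|² = 5/9 < 36 = 6², so this pole is inside the contour.

With P(z) = z^2*cos(z) and Q(z) = z^2 + 8*z/3 - 4*I*z/3 + 1 - 4*I/3, each pole is simple, so Res(f, z₀) = P(z₀)/Q'(z₀) with Q'(z) = 2*z + 8/3 - 4*I/3.
  Res(f, -2 + I) = P(-2 + I)/Q'(-2 + I) = ((3 - 4*I)*cos(2 - I))/(-4/3 + 2*I/3) = (-3 + 3*I/2)*cos(2 - I)
  Res(f, -2/3 + I/3) = P(-2/3 + I/3)/Q'(-2/3 + I/3) = ((1/3 - 4*I/9)*cos(2/3 - I/3))/(4/3 - 2*I/3) = (1/3 - I/6)*cos(2/3 - I/3)

Sum of residues inside C: (-3 + 3*I/2)*cos(2 - I) + (1/3 - I/6)*cos(2/3 - I/3)
∮_C f(z) dz = 2πi · ((-3 + 3*I/2)*cos(2 - I) + (1/3 - I/6)*cos(2/3 - I/3)) = pi*(1/3 + 2*I/3)*cos(2/3 - I/3) + pi*(-3 - 6*I)*cos(2 - I)

Final answer: pi*(1/3 + 2*I/3)*cos(2/3 - I/3) + pi*(-3 - 6*I)*cos(2 - I)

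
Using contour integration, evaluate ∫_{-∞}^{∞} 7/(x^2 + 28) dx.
sqrt(7)*pi/2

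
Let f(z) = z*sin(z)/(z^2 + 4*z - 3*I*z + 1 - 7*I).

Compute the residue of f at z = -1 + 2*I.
Write f(z) = P(z)/Q(z) with P(z) = z*sin(z) and Q(z) = z^2 + 4*z - 3*I*z + 1 - 7*I.
The denominator factors as Q(z) = (z + 3 - I)*(z + 1 - 2*I), so z = -1 + 2*I is a simple zero of Q and P is analytic there; z = -1 + 2*I is therefore a simple pole and
  Res(f, z₀) = P(z₀)/Q'(z₀).

Q'(z) = 2*z + 4 - 3*I, so Q'(-1 + 2*I) = 2 + I.
P(-1 + 2*I) = (1 - 2*I)*sin(1 - 2*I).

Res(f, -1 + 2*I) = ((1 - 2*I)*sin(1 - 2*I))/(2 + I) = -I*sin(1 - 2*I)

Final answer: -I*sin(1 - 2*I)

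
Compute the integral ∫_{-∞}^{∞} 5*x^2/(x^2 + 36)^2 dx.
5*pi/12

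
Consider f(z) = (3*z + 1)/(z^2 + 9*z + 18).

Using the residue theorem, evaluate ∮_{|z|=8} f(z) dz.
By the residue theorem, ∮_C f(z) dz = 2πi · (sum of the residues of f at the poles inside |z| = 8).

The denominator factors as (z + 3)*(z + 6), so the singularities of f are simple poles at z = -3, z = -6.
  |-3|² = 9 < 64 = 8², so this pole is inside the contour.
  |-6|² = 36 < 64 = 8², so this pole is inside the contour.

With P(z) = 3*z + 1 and Q(z) = z^2 + 9*z + 18, each pole is simple, so Res(f, z₀) = P(z₀)/Q'(z₀) with Q'(z) = 2*z + 9.
  Res(f, -3) = P(-3)/Q'(-3) = (-8)/(3) = -8/3
  Res(f, -6) = P(-6)/Q'(-6) = (-17)/(-3) = 17/3

Sum of residues inside C: 3
∮_C f(z) dz = 2πi · (3) = 6*I*pi

Final answer: 6*I*pi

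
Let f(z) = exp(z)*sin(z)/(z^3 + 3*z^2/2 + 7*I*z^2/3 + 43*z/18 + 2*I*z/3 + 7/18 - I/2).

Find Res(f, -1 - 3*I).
(3438/44581 + 1620*I/44581)*exp(-1 - 3*I)*sin(1 + 3*I)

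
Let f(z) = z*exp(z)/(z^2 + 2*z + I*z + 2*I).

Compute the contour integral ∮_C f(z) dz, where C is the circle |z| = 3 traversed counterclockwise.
By the residue theorem, ∮_C f(z) dz = 2πi · (sum of the residues of f at the poles inside |z| = 3).

The denominator factors as (z + I)*(z + 2), so the singularities of f are simple poles at z = -I, z = -2.
  |-I|² = 1 < 9 = 3², so this pole is inside the contour.
  |-2|² = 4 < 9 = 3², so this pole is inside the contour.

With P(z) = z*exp(z) and Q(z) = z^2 + 2*z + I*z + 2*I, each pole is simple, so Res(f, z₀) = P(z₀)/Q'(z₀) with Q'(z) = 2*z + 2 + I.
  Res(f, -I) = P(-I)/Q'(-I) = (-I*exp(-I))/(2 - I) = (1/5 - 2*I/5)*exp(-I)
  Res(f, -2) = P(-2)/Q'(-2) = (-2*exp(-2))/(-2 + I) = (4/5 + 2*I/5)*exp(-2)

Sum of residues inside C: (1/5 - 2*I/5)*exp(-I) + (4/5 + 2*I/5)*exp(-2)
∮_C f(z) dz = 2πi · ((1/5 - 2*I/5)*exp(-I) + (4/5 + 2*I/5)*exp(-2)) = pi*(4/5 + 2*I/5)*exp(-I) + pi*(-4/5 + 8*I/5)*exp(-2)

Final answer: pi*(4/5 + 2*I/5)*exp(-I) + pi*(-4/5 + 8*I/5)*exp(-2)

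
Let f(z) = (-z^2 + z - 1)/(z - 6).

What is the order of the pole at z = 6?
Factor the denominator:
  z - 6 = (z - 6)

The numerator P(z) = -z^2 + z - 1 has P(6) = -31 ≠ 0, so no factor of (z - 6) cancels.
Near z = 6 we can therefore write f(z) = g(z)/(z - 6) with g analytic at 6 and g(6) ≠ 0 (g is just the numerator).

Hence z = 6 is a pole of order 1.

Final answer: 1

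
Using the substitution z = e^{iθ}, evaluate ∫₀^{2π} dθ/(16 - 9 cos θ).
Call the integral J. The integrand is 2π-periodic and we integrate over a full period, so shifting θ does not change the value (θ → θ + π flips the sign of the trig term). Hence
  J = ∫₀^{2π} dθ/(16 + 9 cos θ).
Put z = e^{iθ}: then cos θ = (z + 1/z)/2, dθ = dz/(iz), and z runs once counterclockwise around |z| = 1:
  J = ∮_{|z|=1} 1/(16 + 9*(z + 1/z)/2) · dz/(iz) = (2/i) ∮_{|z|=1} dz/(9*z^2 + 32*z + 9).
The roots of 9*z^2 + 32*z + 9 are z = (-16 ± sqrt(16^2 - 9^2))/9, with sqrt(175) = 5*sqrt(7); their product is 1, so only z₊ = -16/9 + 5*sqrt(7)/9 lies inside the unit circle (z₋ = -16/9 - 5*sqrt(7)/9 lies outside).
z₊ is a simple zero of q(z) = 9*z^2 + 32*z + 9, so Res(1/q, z₊) = 1/q'(z₊) with q'(z) = 18*z + 32; and q'(z₊) = 9*(z₊ - z₋) = 10*sqrt(7).
Therefore J = (2/i) · 2πi · 1/(10*sqrt(7)) = 2*pi/(5*sqrt(7)) = 2*sqrt(7)*pi/35

Final answer: 2*sqrt(7)*pi/35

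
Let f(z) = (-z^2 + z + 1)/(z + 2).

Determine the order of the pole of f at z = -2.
Factor the denominator:
  z + 2 = (z + 2)

The numerator P(z) = -z^2 + z + 1 has P(-2) = -5 ≠ 0, so no factor of (z + 2) cancels.
Near z = -2 we can therefore write f(z) = g(z)/(z + 2) with g analytic at -2 and g(-2) ≠ 0 (g is just the numerator).

Hence z = -2 is a pole of order 1.

Final answer: 1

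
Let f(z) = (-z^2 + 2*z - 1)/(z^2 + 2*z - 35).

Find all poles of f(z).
The singularities of f are the zeros of the denominator. Factoring,
  z^2 + 2*z - 35 = (z + 7)*(z - 5)
so the candidates are z = -7, z = 5.

Check the numerator P(z) = -z^2 + 2*z - 1 at each one:
  P(-7) = -64 ≠ 0, so z = -7 is a (simple) pole.
  P(5) = -16 ≠ 0, so z = 5 is a (simple) pole.

Poles of f: {-7, 5}

Final answer: {-7, 5}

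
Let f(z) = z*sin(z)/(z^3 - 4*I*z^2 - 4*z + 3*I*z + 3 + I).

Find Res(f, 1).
Write f(z) = P(z)/Q(z) with P(z) = z*sin(z) and Q(z) = z^3 - 4*I*z^2 - 4*z + 3*I*z + 3 + I.
The denominator factors as Q(z) = (z + 1 - 3*I)*(z - I)*(z - 1), so z = 1 is a simple zero of Q and P is analytic there; z = 1 is therefore a simple pole and
  Res(f, z₀) = P(z₀)/Q'(z₀).

Q'(z) = 3*z^2 - 8*I*z - 4 + 3*I, so Q'(1) = -1 - 5*I.
P(1) = sin(1).

Res(f, 1) = (sin(1))/(-1 - 5*I) = (-1/26 + 5*I/26)*sin(1)

Final answer: (-1/26 + 5*I/26)*sin(1)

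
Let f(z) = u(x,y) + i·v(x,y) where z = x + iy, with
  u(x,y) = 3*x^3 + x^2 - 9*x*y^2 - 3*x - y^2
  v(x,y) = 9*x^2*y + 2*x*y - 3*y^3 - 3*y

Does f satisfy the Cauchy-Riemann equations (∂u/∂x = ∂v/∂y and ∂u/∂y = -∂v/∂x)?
∂u/∂x = 9*x^2 + 2*x - 9*y^2 - 3
∂v/∂y = 9*x^2 + 2*x - 9*y^2 - 3
∂u/∂y = -18*x*y - 2*y
∂v/∂x = 18*x*y + 2*y
∂u/∂x = ∂v/∂y and ∂u/∂y = -∂v/∂x hold identically; f is analytic.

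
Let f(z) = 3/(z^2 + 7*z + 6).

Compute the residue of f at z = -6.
Write f(z) = P(z)/Q(z) with P(z) = 3 and Q(z) = z^2 + 7*z + 6.
The denominator factors as Q(z) = (z + 6)*(z + 1), so z = -6 is a simple zero of Q and P is analytic there; z = -6 is therefore a simple pole and
  Res(f, z₀) = P(z₀)/Q'(z₀).

Q'(z) = 2*z + 7, so Q'(-6) = -5.
P(-6) = 3.

Res(f, -6) = (3)/(-5) = -3/5

Final answer: -3/5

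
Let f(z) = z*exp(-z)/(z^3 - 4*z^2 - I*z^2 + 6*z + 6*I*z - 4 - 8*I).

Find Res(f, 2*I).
Write f(z) = P(z)/Q(z) with P(z) = z*exp(-z) and Q(z) = z^3 - 4*z^2 - I*z^2 + 6*z + 6*I*z - 4 - 8*I.
The denominator factors as Q(z) = (z - 2 + I)*(z - 2)*(z - 2*I), so z = 2*I is a simple zero of Q and P is analytic there; z = 2*I is therefore a simple pole and
  Res(f, z₀) = P(z₀)/Q'(z₀).

Q'(z) = 3*z^2 - 8*z - 2*I*z + 6 + 6*I, so Q'(2*I) = -2 - 10*I.
P(2*I) = 2*I*exp(-2*I).

Res(f, 2*I) = (2*I*exp(-2*I))/(-2 - 10*I) = (-5/26 - I/26)*exp(-2*I)

Final answer: (-5/26 - I/26)*exp(-2*I)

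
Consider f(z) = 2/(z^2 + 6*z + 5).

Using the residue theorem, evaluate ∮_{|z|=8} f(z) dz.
By the residue theorem, ∮_C f(z) dz = 2πi · (sum of the residues of f at the poles inside |z| = 8).

The denominator factors as (z + 1)*(z + 5), so the singularities of f are simple poles at z = -1, z = -5.
  |-1|² = 1 < 64 = 8², so this pole is inside the contour.
  |-5|² = 25 < 64 = 8², so this pole is inside the contour.

With P(z) = 2 and Q(z) = z^2 + 6*z + 5, each pole is simple, so Res(f, z₀) = P(z₀)/Q'(z₀) with Q'(z) = 2*z + 6.
  Res(f, -1) = P(-1)/Q'(-1) = (2)/(4) = 1/2
  Res(f, -5) = P(-5)/Q'(-5) = (2)/(-4) = -1/2

Sum of residues inside C: 0
∮_C f(z) dz = 2πi · (0) = 0

Final answer: 0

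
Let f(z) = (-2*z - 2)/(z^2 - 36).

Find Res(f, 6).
Write f(z) = P(z)/Q(z) with P(z) = -2*z - 2 and Q(z) = z^2 - 36.
The denominator factors as Q(z) = (z + 6)*(z - 6), so z = 6 is a simple zero of Q and P is analytic there; z = 6 is therefore a simple pole and
  Res(f, z₀) = P(z₀)/Q'(z₀).

Q'(z) = 2*z, so Q'(6) = 12.
P(6) = -14.

Res(f, 6) = (-14)/(12) = -7/6

Final answer: -7/6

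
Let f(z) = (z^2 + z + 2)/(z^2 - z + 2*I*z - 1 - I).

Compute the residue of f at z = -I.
Write f(z) = P(z)/Q(z) with P(z) = z^2 + z + 2 and Q(z) = z^2 - z + 2*I*z - 1 - I.
The denominator factors as Q(z) = (z + I)*(z - 1 + I), so z = -I is a simple zero of Q and P is analytic there; z = -I is therefore a simple pole and
  Res(f, z₀) = P(z₀)/Q'(z₀).

Q'(z) = 2*z - 1 + 2*I, so Q'(-I) = -1.
P(-I) = 1 - I.

Res(f, -I) = (1 - I)/(-1) = -1 + I

Final answer: -1 + I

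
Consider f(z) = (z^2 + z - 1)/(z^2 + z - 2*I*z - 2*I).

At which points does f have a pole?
The singularities of f are the zeros of the denominator. Factoring,
  z^2 + z - 2*I*z - 2*I = (z + 1)*(z - 2*I)
so the candidates are z = -1, z = 2*I.

Check the numerator P(z) = z^2 + z - 1 at each one:
  P(-1) = -1 ≠ 0, so z = -1 is a (simple) pole.
  P(2*I) = -5 + 2*I ≠ 0, so z = 2*I is a (simple) pole.

Poles of f: {-1, 2*I}

Final answer: {-1, 2*I}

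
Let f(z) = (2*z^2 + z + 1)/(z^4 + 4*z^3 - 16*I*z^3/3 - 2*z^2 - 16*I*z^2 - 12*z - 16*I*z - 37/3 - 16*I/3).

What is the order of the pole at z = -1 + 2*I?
Factor the denominator:
  z^4 + 4*z^3 - 16*I*z^3/3 - 2*z^2 - 16*I*z^2 - 12*z - 16*I*z - 37/3 - 16*I/3 = (z + 1 - 2*I)^3*(z + 1 + 2*I/3)

The numerator P(z) = 2*z^2 + z + 1 has P(-1 + 2*I) = -6 - 6*I ≠ 0, so no factor of (z + 1 - 2*I) cancels.
Near z = -1 + 2*I we can therefore write f(z) = g(z)/(z + 1 - 2*I)^3 with g analytic at -1 + 2*I and g(-1 + 2*I) ≠ 0 (g is the numerator divided by the remaining denominator factors).

Hence z = -1 + 2*I is a pole of order 3.

Final answer: 3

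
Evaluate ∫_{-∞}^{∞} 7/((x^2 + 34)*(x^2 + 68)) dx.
7*pi*(-sqrt(17) + sqrt(34))/1156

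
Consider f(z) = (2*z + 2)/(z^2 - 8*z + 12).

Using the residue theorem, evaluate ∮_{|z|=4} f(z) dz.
-3*I*pi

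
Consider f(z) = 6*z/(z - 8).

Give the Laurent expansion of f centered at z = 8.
Put w = z - (8), i.e. z = w + 8. The denominator is w, so it suffices to rewrite the numerator in powers of w.

P(z) = 6*z
P(w + 8) = 48 + 6*w

Dividing each term by w:
  f = 48/w + 6

Substituting back w = z - 8:
  f(z) = 48/(z - 8) + 6

The series is finite because the numerator is a polynomial; the negative powers form the principal part, and the coefficient of 1/(z - 8) gives Res(f, 8) = 48.

Final answer: 48/(z - 8) + 6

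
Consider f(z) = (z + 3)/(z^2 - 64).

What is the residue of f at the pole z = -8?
Write f(z) = P(z)/Q(z) with P(z) = z + 3 and Q(z) = z^2 - 64.
The denominator factors as Q(z) = (z - 8)*(z + 8), so z = -8 is a simple zero of Q and P is analytic there; z = -8 is therefore a simple pole and
  Res(f, z₀) = P(z₀)/Q'(z₀).

Q'(z) = 2*z, so Q'(-8) = -16.
P(-8) = -5.

Res(f, -8) = (-5)/(-16) = 5/16

Final answer: 5/16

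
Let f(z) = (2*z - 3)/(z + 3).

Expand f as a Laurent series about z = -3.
Put w = z - (-3), i.e. z = w - 3. The denominator is w, so it suffices to rewrite the numerator in powers of w.

P(z) = 2*z - 3
P(w - 3) = -9 + 2*w

Dividing each term by w:
  f = -9/w + 2

Substituting back w = z + 3:
  f(z) = -9/(z + 3) + 2

The series is finite because the numerator is a polynomial; the negative powers form the principal part, and the coefficient of 1/(z + 3) gives Res(f, -3) = -9.

Final answer: -9/(z + 3) + 2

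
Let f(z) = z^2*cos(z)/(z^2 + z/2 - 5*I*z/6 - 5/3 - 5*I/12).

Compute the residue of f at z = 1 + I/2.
Write f(z) = P(z)/Q(z) with P(z) = z^2*cos(z) and Q(z) = z^2 + z/2 - 5*I*z/6 - 5/3 - 5*I/12.
The denominator factors as Q(z) = (z - 1 - I/2)*(z + 3/2 - I/3), so z = 1 + I/2 is a simple zero of Q and P is analytic there; z = 1 + I/2 is therefore a simple pole and
  Res(f, z₀) = P(z₀)/Q'(z₀).

Q'(z) = 2*z + 1/2 - 5*I/6, so Q'(1 + I/2) = 5/2 + I/6.
P(1 + I/2) = (3/4 + I)*cos(1 + I/2).

Res(f, 1 + I/2) = ((3/4 + I)*cos(1 + I/2))/(5/2 + I/6) = (147/452 + 171*I/452)*cos(1 + I/2)

Final answer: (147/452 + 171*I/452)*cos(1 + I/2)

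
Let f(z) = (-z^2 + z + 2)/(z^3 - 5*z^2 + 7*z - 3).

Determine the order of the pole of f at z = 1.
Factor the denominator:
  z^3 - 5*z^2 + 7*z - 3 = (z - 1)^2*(z - 3)

The numerator P(z) = -z^2 + z + 2 has P(1) = 2 ≠ 0, so no factor of (z - 1) cancels.
Near z = 1 we can therefore write f(z) = g(z)/(z - 1)^2 with g analytic at 1 and g(1) ≠ 0 (g is the numerator divided by the remaining denominator factors).

Hence z = 1 is a pole of order 2.

Final answer: 2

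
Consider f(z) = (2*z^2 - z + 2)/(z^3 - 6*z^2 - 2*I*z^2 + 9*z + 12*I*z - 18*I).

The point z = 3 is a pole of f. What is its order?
2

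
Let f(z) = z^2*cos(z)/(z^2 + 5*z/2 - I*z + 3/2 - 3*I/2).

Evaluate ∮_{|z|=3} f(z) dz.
By the residue theorem, ∮_C f(z) dz = 2πi · (sum of the residues of f at the poles inside |z| = 3).

The denominator factors as (z + 1 - I)*(z + 3/2), so the singularities of f are simple poles at z = -1 + I, z = -3/2.
  |-1 + I|² = 2 < 9 = 3², so this pole is inside the contour.
  |-3/2|² = 9/4 < 9 = 3², so this pole is inside the contour.

With P(z) = z^2*cos(z) and Q(z) = z^2 + 5*z/2 - I*z + 3/2 - 3*I/2, each pole is simple, so Res(f, z₀) = P(z₀)/Q'(z₀) with Q'(z) = 2*z + 5/2 - I.
  Res(f, -1 + I) = P(-1 + I)/Q'(-1 + I) = (-2*I*cos(1 - I))/(1/2 + I) = (-8/5 - 4*I/5)*cos(1 - I)
  Res(f, -3/2) = P(-3/2)/Q'(-3/2) = (9*cos(3/2)/4)/(-1/2 - I) = (-9/10 + 9*I/5)*cos(3/2)

Sum of residues inside C: (-8/5 - 4*I/5)*cos(1 - I) + (-9/10 + 9*I/5)*cos(3/2)
∮_C f(z) dz = 2πi · ((-8/5 - 4*I/5)*cos(1 - I) + (-9/10 + 9*I/5)*cos(3/2)) = pi*(8/5 - 16*I/5)*cos(1 - I) + pi*(-18/5 - 9*I/5)*cos(3/2)

Final answer: pi*(8/5 - 16*I/5)*cos(1 - I) + pi*(-18/5 - 9*I/5)*cos(3/2)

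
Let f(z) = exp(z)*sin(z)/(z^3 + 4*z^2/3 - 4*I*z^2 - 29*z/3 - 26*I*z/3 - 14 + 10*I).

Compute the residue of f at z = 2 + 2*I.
Write f(z) = P(z)/Q(z) with P(z) = exp(z)*sin(z) and Q(z) = z^3 + 4*z^2/3 - 4*I*z^2 - 29*z/3 - 26*I*z/3 - 14 + 10*I.
The denominator factors as Q(z) = (z - 2 - 2*I)*(z + 3)*(z + 1/3 - 2*I), so z = 2 + 2*I is a simple zero of Q and P is analytic there; z = 2 + 2*I is therefore a simple pole and
  Res(f, z₀) = P(z₀)/Q'(z₀).

Q'(z) = 3*z^2 + 8*z/3 - 8*I*z - 29/3 - 26*I/3, so Q'(2 + 2*I) = 35/3 + 14*I/3.
P(2 + 2*I) = exp(2 + 2*I)*sin(2 + 2*I).

Res(f, 2 + 2*I) = (exp(2 + 2*I)*sin(2 + 2*I))/(35/3 + 14*I/3) = (15/203 - 6*I/203)*exp(2 + 2*I)*sin(2 + 2*I)

Final answer: (15/203 - 6*I/203)*exp(2 + 2*I)*sin(2 + 2*I)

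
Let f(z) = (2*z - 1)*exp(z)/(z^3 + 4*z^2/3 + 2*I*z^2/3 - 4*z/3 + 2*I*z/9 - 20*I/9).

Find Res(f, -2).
Write f(z) = P(z)/Q(z) with P(z) = (2*z - 1)*exp(z) and Q(z) = z^3 + 4*z^2/3 + 2*I*z^2/3 - 4*z/3 + 2*I*z/9 - 20*I/9.
The denominator factors as Q(z) = (z + 1/3 + I)*(z - 1 - I/3)*(z + 2), so z = -2 is a simple zero of Q and P is analytic there; z = -2 is therefore a simple pole and
  Res(f, z₀) = P(z₀)/Q'(z₀).

Q'(z) = 3*z^2 + 8*z/3 + 4*I*z/3 - 4/3 + 2*I/9, so Q'(-2) = 16/3 - 22*I/9.
P(-2) = -5*exp(-2).

Res(f, -2) = (-5*exp(-2))/(16/3 - 22*I/9) = (-540/697 - 495*I/1394)*exp(-2)

Final answer: (-540/697 - 495*I/1394)*exp(-2)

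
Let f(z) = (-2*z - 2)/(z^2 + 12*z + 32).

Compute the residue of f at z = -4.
Write f(z) = P(z)/Q(z) with P(z) = -2*z - 2 and Q(z) = z^2 + 12*z + 32.
The denominator factors as Q(z) = (z + 4)*(z + 8), so z = -4 is a simple zero of Q and P is analytic there; z = -4 is therefore a simple pole and
  Res(f, z₀) = P(z₀)/Q'(z₀).

Q'(z) = 2*z + 12, so Q'(-4) = 4.
P(-4) = 6.

Res(f, -4) = (6)/(4) = 3/2

Final answer: 3/2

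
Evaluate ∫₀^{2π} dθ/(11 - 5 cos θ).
Call the integral J. The integrand is 2π-periodic and we integrate over a full period, so shifting θ does not change the value (θ → θ + π flips the sign of the trig term). Hence
  J = ∫₀^{2π} dθ/(11 + 5 cos θ).
Put z = e^{iθ}: then cos θ = (z + 1/z)/2, dθ = dz/(iz), and z runs once counterclockwise around |z| = 1:
  J = ∮_{|z|=1} 1/(11 + 5*(z + 1/z)/2) · dz/(iz) = (2/i) ∮_{|z|=1} dz/(5*z^2 + 22*z + 5).
The roots of 5*z^2 + 22*z + 5 are z = (-11 ± sqrt(11^2 - 5^2))/5, with sqrt(96) = 4*sqrt(6); their product is 1, so only z₊ = -11/5 + 4*sqrt(6)/5 lies inside the unit circle (z₋ = -11/5 - 4*sqrt(6)/5 lies outside).
z₊ is a simple zero of q(z) = 5*z^2 + 22*z + 5, so Res(1/q, z₊) = 1/q'(z₊) with q'(z) = 10*z + 22; and q'(z₊) = 5*(z₊ - z₋) = 8*sqrt(6).
Therefore J = (2/i) · 2πi · 1/(8*sqrt(6)) = 2*pi/(4*sqrt(6)) = sqrt(6)*pi/12

Final answer: sqrt(6)*pi/12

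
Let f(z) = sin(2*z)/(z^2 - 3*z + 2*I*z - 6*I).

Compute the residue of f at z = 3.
(3/13 - 2*I/13)*sin(6)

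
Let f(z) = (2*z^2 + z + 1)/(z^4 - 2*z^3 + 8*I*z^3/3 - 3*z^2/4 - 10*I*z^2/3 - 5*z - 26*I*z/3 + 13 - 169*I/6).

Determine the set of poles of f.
The singularities of f are the zeros of the denominator. Factoring,
  z^4 - 2*z^3 + 8*I*z^3/3 - 3*z^2/4 - 10*I*z^2/3 - 5*z - 26*I*z/3 + 13 - 169*I/6 = (z - 3 - I/3)*(z + 1 + 3*I/2)*(z + 1 - 3*I/2)*(z - 1 + 3*I)
so the candidates are z = 3 + I/3, z = -1 - 3*I/2, z = -1 + 3*I/2, z = 1 - 3*I.

Check the numerator P(z) = 2*z^2 + z + 1 at each one:
  P(3 + I/3) = 196/9 + 13*I/3 ≠ 0, so z = 3 + I/3 is a (simple) pole.
  P(-1 - 3*I/2) = -5/2 + 9*I/2 ≠ 0, so z = -1 - 3*I/2 is a (simple) pole.
  P(-1 + 3*I/2) = -5/2 - 9*I/2 ≠ 0, so z = -1 + 3*I/2 is a (simple) pole.
  P(1 - 3*I) = -14 - 15*I ≠ 0, so z = 1 - 3*I is a (simple) pole.

Poles of f: {-1 - 3*I/2, -1 + 3*I/2, 1 - 3*I, 3 + I/3}

Final answer: {-1 - 3*I/2, -1 + 3*I/2, 1 - 3*I, 3 + I/3}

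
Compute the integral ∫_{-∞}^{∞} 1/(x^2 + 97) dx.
sqrt(97)*pi/97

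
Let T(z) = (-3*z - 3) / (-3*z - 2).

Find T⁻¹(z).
Set w = T(z) = (-3*z - 3) / (-3*z - 2) and solve for z:
  w*(-3*z - 2) = -3*z - 3
  -2*w + z*(3 - 3*w) + 3 = 0
  z*(3 - 3*w) = 2*w - 3
  z = (3 - 2*w)/(3*w - 3)
Renaming the variable, T⁻¹(z) = (-2*z + 3)/(3*z - 3).
(Check: ad - bc = -3 ≠ 0, so T is invertible.)

Final answer: (-2*z + 3)/(3*z - 3)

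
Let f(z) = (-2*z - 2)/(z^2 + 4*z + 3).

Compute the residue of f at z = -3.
Write f(z) = P(z)/Q(z) with P(z) = -2*z - 2 and Q(z) = z^2 + 4*z + 3.
The denominator factors as Q(z) = (z + 3)*(z + 1), so z = -3 is a simple zero of Q and P is analytic there; z = -3 is therefore a simple pole and
  Res(f, z₀) = P(z₀)/Q'(z₀).

Q'(z) = 2*z + 4, so Q'(-3) = -2.
P(-3) = 4.

Res(f, -3) = (4)/(-2) = -2

Final answer: -2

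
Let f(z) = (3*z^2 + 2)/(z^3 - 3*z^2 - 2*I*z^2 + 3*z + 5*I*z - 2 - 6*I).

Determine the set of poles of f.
{2*I, 1 - I, 2 + I}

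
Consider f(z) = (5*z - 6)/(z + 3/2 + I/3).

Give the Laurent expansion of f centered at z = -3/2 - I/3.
(-27/2 - 5*I/3)/(z + 3/2 + I/3) + 5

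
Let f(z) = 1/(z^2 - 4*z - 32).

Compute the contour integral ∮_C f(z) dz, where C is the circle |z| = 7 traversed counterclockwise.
-I*pi/6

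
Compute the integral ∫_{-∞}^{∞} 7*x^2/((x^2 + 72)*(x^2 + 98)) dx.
7*sqrt(2)*pi/26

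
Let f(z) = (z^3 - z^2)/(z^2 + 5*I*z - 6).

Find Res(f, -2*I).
Write f(z) = P(z)/Q(z) with P(z) = z^3 - z^2 and Q(z) = z^2 + 5*I*z - 6.
The denominator factors as Q(z) = (z + 2*I)*(z + 3*I), so z = -2*I is a simple zero of Q and P is analytic there; z = -2*I is therefore a simple pole and
  Res(f, z₀) = P(z₀)/Q'(z₀).

Q'(z) = 2*z + 5*I, so Q'(-2*I) = I.
P(-2*I) = 4 + 8*I.

Res(f, -2*I) = (4 + 8*I)/(I) = 8 - 4*I

Final answer: 8 - 4*I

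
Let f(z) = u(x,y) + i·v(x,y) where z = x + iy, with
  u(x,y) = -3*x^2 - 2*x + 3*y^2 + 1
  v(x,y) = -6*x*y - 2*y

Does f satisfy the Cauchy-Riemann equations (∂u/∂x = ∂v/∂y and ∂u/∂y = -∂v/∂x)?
∂u/∂x = -6*x - 2
∂v/∂y = -6*x - 2
∂u/∂y = 6*y
∂v/∂x = -6*y
∂u/∂x = ∂v/∂y and ∂u/∂y = -∂v/∂x hold identically; f is analytic.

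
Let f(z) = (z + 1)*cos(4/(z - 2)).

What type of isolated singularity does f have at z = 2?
Let u = z - 2. Then
  cos(4/u) = Σ_{k≥0} (-1)^k (4)^(2k)/((2k)!·u^(2k)) = 1 - 8/u^2 + 32/(3*u^4) + ...
which has infinitely many negative powers of u, so cos(4/(z - 2)) has an essential singularity at z = 2.
The extra factor z + 1 is a nonzero polynomial; if the product had at most a pole at z = 2, dividing by that polynomial would leave cos(4/(z - 2)) with at most a pole too — contradiction. (Equivalently, the product's Laurent series still has infinitely many negative powers.)
So the singularity is essential.

Final answer: essential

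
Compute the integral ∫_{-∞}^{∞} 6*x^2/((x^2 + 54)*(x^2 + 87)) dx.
2*pi*(-3*sqrt(6) + sqrt(87))/11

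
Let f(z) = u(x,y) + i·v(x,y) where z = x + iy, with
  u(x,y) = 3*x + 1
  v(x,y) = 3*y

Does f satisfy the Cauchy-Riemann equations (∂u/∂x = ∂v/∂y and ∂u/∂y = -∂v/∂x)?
∂u/∂x = 3
∂v/∂y = 3
∂u/∂y = 0
∂v/∂x = 0
∂u/∂x = ∂v/∂y and ∂u/∂y = -∂v/∂x hold identically; f is analytic.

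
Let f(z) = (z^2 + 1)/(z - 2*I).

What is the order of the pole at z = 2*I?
Factor the denominator:
  z - 2*I = (z - 2*I)

The numerator P(z) = z^2 + 1 has P(2*I) = -3 ≠ 0, so no factor of (z - 2*I) cancels.
Near z = 2*I we can therefore write f(z) = g(z)/(z - 2*I) with g analytic at 2*I and g(2*I) ≠ 0 (g is just the numerator).

Hence z = 2*I is a pole of order 1.

Final answer: 1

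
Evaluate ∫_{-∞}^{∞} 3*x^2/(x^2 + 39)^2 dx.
sqrt(39)*pi/26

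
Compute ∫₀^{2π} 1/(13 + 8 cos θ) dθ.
2*sqrt(105)*pi/105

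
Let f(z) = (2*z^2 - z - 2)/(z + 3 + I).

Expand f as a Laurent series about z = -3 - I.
(17 + 13*I)/(z + 3 + I) - 13 - 4*I + 2*(z + 3 + I)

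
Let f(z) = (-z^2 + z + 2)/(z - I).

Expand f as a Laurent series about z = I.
Put w = z - (I), i.e. z = w + I. The denominator is w, so it suffices to rewrite the numerator in powers of w.

P(z) = -z^2 + z + 2
P(w + I) = 3 + I + (1 - 2*I)*w - w^2

Dividing each term by w:
  f = (3 + I)/w + 1 - 2*I - w

Substituting back w = z - I:
  f(z) = (3 + I)/(z - I) + 1 - 2*I - (z - I)

The series is finite because the numerator is a polynomial; the negative powers form the principal part, and the coefficient of 1/(z - I) gives Res(f, I) = 3 + I.

Final answer: (3 + I)/(z - I) + 1 - 2*I - (z - I)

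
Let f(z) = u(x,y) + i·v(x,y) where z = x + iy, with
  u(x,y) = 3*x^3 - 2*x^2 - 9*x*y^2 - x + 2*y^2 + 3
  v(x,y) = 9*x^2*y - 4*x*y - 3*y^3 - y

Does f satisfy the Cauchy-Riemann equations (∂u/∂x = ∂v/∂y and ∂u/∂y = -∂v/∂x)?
∂u/∂x = 9*x^2 - 4*x - 9*y^2 - 1
∂v/∂y = 9*x^2 - 4*x - 9*y^2 - 1
∂u/∂y = -18*x*y + 4*y
∂v/∂x = 18*x*y - 4*y
∂u/∂x = ∂v/∂y and ∂u/∂y = -∂v/∂x hold identically; f is analytic.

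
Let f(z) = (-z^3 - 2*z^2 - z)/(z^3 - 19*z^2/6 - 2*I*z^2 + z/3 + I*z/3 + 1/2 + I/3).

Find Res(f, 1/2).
Write f(z) = P(z)/Q(z) with P(z) = -z^3 - 2*z^2 - z and Q(z) = z^3 - 19*z^2/6 - 2*I*z^2 + z/3 + I*z/3 + 1/2 + I/3.
The denominator factors as Q(z) = (z - 1/2)*(z + 1/3)*(z - 3 - 2*I), so z = 1/2 is a simple zero of Q and P is analytic there; z = 1/2 is therefore a simple pole and
  Res(f, z₀) = P(z₀)/Q'(z₀).

Q'(z) = 3*z^2 - 19*z/3 - 4*I*z + 1/3 + I/3, so Q'(1/2) = -25/12 - 5*I/3.
P(1/2) = -9/8.

Res(f, 1/2) = (-9/8)/(-25/12 - 5*I/3) = 27/82 - 54*I/205

Final answer: 27/82 - 54*I/205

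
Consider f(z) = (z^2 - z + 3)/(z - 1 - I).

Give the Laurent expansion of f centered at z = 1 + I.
Put w = z - (1 + I), i.e. z = w + 1 + I. The denominator is w, so it suffices to rewrite the numerator in powers of w.

P(z) = z^2 - z + 3
P(w + 1 + I) = 2 + I + (1 + 2*I)*w + w^2

Dividing each term by w:
  f = (2 + I)/w + 1 + 2*I + w

Substituting back w = z - 1 - I:
  f(z) = (2 + I)/(z - 1 - I) + 1 + 2*I + (z - 1 - I)

The series is finite because the numerator is a polynomial; the negative powers form the principal part, and the coefficient of 1/(z - 1 - I) gives Res(f, 1 + I) = 2 + I.

Final answer: (2 + I)/(z - 1 - I) + 1 + 2*I + (z - 1 - I)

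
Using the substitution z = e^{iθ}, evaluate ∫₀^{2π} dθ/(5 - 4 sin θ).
Call the integral J. The integrand is 2π-periodic and we integrate over a full period, so shifting θ does not change the value (θ → θ + π/2 turns sin θ into cos θ; θ → θ + π flips the sign of the trig term). Hence
  J = ∫₀^{2π} dθ/(5 + 4 cos θ).
Put z = e^{iθ}: then cos θ = (z + 1/z)/2, dθ = dz/(iz), and z runs once counterclockwise around |z| = 1:
  J = ∮_{|z|=1} 1/(5 + 4*(z + 1/z)/2) · dz/(iz) = (2/i) ∮_{|z|=1} dz/(4*z^2 + 10*z + 4).
The roots of 4*z^2 + 10*z + 4 are z = (-5 ± sqrt(5^2 - 4^2))/4, with sqrt(9) = 3; their product is 1, so only z₊ = -1/2 lies inside the unit circle (z₋ = -2 lies outside).
z₊ is a simple zero of q(z) = 4*z^2 + 10*z + 4, so Res(1/q, z₊) = 1/q'(z₊) with q'(z) = 8*z + 10; and q'(z₊) = 4*(z₊ - z₋) = 6.
Therefore J = (2/i) · 2πi · 1/(6) = 2*pi/(3) = 2*pi/3

Final answer: 2*pi/3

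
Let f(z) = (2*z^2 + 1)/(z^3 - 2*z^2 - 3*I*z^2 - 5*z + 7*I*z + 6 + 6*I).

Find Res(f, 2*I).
35/26 - 7*I/26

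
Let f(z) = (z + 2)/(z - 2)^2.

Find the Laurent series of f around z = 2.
Put w = z - (2), i.e. z = w + 2. The denominator is w^2, so it suffices to rewrite the numerator in powers of w.

P(z) = z + 2
P(w + 2) = 4 + w

Dividing each term by w^2:
  f = 4/w^2 + 1/w

Substituting back w = z - 2:
  f(z) = 4/(z - 2)^2 + 1/(z - 2)

The series is finite because the numerator is a polynomial; the negative powers form the principal part, and the coefficient of 1/(z - 2) gives Res(f, 2) = 1.

Final answer: 4/(z - 2)^2 + 1/(z - 2)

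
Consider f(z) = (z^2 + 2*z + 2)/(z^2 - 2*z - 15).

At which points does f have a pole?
The singularities of f are the zeros of the denominator. Factoring,
  z^2 - 2*z - 15 = (z + 3)*(z - 5)
so the candidates are z = -3, z = 5.

Check the numerator P(z) = z^2 + 2*z + 2 at each one:
  P(-3) = 5 ≠ 0, so z = -3 is a (simple) pole.
  P(5) = 37 ≠ 0, so z = 5 is a (simple) pole.

Poles of f: {-3, 5}

Final answer: {-3, 5}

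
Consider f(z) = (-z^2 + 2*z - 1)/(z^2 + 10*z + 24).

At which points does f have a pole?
{-6, -4}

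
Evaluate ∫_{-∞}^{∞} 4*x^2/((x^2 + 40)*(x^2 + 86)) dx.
Let f(z) = 4*z^2/((z^2 + 40)*(z^2 + 86)). The denominator has no real zeros and deg Q - deg P = 2 ≥ 2, so the integral of f over the upper semicircle |z| = R tends to 0 as R → ∞. Closing the contour in the upper half-plane,
  ∫_{-∞}^{∞} f(x) dx = 2πi · Σ Res(f, z_k)  over the poles with Im z_k > 0.

Zeros of the denominator: z^2 + 40 = 0 gives z = ±2*sqrt(10)*I; z^2 + 86 = 0 gives z = ±sqrt(86)*I.
Upper half-plane: z = 2*sqrt(10)*I, z = sqrt(86)*I (simple).

Each pole is a simple zero of Q(z) = z^4 + 126*z^2 + 3440, so Res(f, z₀) = P(z₀)/Q'(z₀) with P(z) = 4*z^2, Q'(z) = 4*z^3 + 252*z:
  Res(f, 2*sqrt(10)*I) = (-160)/(184*sqrt(10)*I) = 2*sqrt(10)*I/23
  Res(f, sqrt(86)*I) = (-344)/(-92*sqrt(86)*I) = -sqrt(86)*I/23

Sum of residues: I*(-sqrt(86) + 2*sqrt(10))/23
∫_{-∞}^{∞} f(x) dx = 2πi · (I*(-sqrt(86) + 2*sqrt(10))/23) = 2*pi*(-2*sqrt(10) + sqrt(86))/23

Final answer: 2*pi*(-2*sqrt(10) + sqrt(86))/23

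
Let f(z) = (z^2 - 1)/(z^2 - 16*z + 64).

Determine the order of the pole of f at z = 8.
Factor the denominator:
  z^2 - 16*z + 64 = (z - 8)^2

The numerator P(z) = z^2 - 1 has P(8) = 63 ≠ 0, so no factor of (z - 8) cancels.
Near z = 8 we can therefore write f(z) = g(z)/(z - 8)^2 with g analytic at 8 and g(8) ≠ 0 (g is just the numerator).

Hence z = 8 is a pole of order 2.

Final answer: 2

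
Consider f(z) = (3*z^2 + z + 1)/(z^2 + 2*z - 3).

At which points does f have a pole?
{-3, 1}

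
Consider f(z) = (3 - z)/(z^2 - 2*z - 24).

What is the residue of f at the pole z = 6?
Write f(z) = P(z)/Q(z) with P(z) = 3 - z and Q(z) = z^2 - 2*z - 24.
The denominator factors as Q(z) = (z - 6)*(z + 4), so z = 6 is a simple zero of Q and P is analytic there; z = 6 is therefore a simple pole and
  Res(f, z₀) = P(z₀)/Q'(z₀).

Q'(z) = 2*z - 2, so Q'(6) = 10.
P(6) = -3.

Res(f, 6) = (-3)/(10) = -3/10

Final answer: -3/10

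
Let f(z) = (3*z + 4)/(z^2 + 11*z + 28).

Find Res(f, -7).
17/3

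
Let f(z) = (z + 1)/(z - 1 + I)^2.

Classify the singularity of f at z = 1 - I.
Write f(z) = g(z)/(z - 1 + I)^2 with g(z) = z + 1.
g is entire and g(1 - I) = 2 - I ≠ 0, so no factor of (z - 1 + I) cancels: the Laurent expansion of f about z = 1 - I starts at the power -2, i.e. lim_{z→z₀} (z - z₀)^2 f(z) = 2 - I is finite and nonzero.
So z = 1 - I is a pole of order 2.

Final answer: pole of order 2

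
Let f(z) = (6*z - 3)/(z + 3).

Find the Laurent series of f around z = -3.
Put w = z - (-3), i.e. z = w - 3. The denominator is w, so it suffices to rewrite the numerator in powers of w.

P(z) = 6*z - 3
P(w - 3) = -21 + 6*w

Dividing each term by w:
  f = -21/w + 6

Substituting back w = z + 3:
  f(z) = -21/(z + 3) + 6

The series is finite because the numerator is a polynomial; the negative powers form the principal part, and the coefficient of 1/(z + 3) gives Res(f, -3) = -21.

Final answer: -21/(z + 3) + 6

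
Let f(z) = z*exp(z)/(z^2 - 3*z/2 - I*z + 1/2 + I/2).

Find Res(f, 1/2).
(-1/5 + 2*I/5)*exp(1/2)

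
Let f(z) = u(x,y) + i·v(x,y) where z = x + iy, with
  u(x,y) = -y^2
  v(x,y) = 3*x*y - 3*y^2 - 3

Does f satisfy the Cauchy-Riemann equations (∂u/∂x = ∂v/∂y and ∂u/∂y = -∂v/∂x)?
∂u/∂x = 0
∂v/∂y = 3*x - 6*y
∂u/∂y = -2*y
∂v/∂x = 3*y
∂u/∂x ≠ ∂v/∂y and ∂u/∂y ≠ -∂v/∂x; the Cauchy-Riemann equations are not satisfied, so f is not analytic.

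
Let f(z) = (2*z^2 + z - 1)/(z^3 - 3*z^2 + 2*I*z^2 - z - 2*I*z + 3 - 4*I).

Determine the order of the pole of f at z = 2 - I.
Factor the denominator:
  z^3 - 3*z^2 + 2*I*z^2 - z - 2*I*z + 3 - 4*I = (z - 2 + I)^2*(z + 1)

The numerator P(z) = 2*z^2 + z - 1 has P(2 - I) = 7 - 9*I ≠ 0, so no factor of (z - 2 + I) cancels.
Near z = 2 - I we can therefore write f(z) = g(z)/(z - 2 + I)^2 with g analytic at 2 - I and g(2 - I) ≠ 0 (g is the numerator divided by the remaining denominator factors).

Hence z = 2 - I is a pole of order 2.

Final answer: 2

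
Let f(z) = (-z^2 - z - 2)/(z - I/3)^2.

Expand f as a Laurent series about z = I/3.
(-17/9 - I/3)/(z - I/3)^2 + (-1 - 2*I/3)/(z - I/3) - 1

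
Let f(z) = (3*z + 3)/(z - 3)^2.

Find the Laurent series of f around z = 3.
Put w = z - (3), i.e. z = w + 3. The denominator is w^2, so it suffices to rewrite the numerator in powers of w.

P(z) = 3*z + 3
P(w + 3) = 12 + 3*w

Dividing each term by w^2:
  f = 12/w^2 + 3/w

Substituting back w = z - 3:
  f(z) = 12/(z - 3)^2 + 3/(z - 3)

The series is finite because the numerator is a polynomial; the negative powers form the principal part, and the coefficient of 1/(z - 3) gives Res(f, 3) = 3.

Final answer: 12/(z - 3)^2 + 3/(z - 3)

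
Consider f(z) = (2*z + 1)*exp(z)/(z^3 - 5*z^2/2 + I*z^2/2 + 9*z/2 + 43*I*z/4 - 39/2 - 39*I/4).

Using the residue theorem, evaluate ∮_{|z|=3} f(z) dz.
By the residue theorem, ∮_C f(z) dz = 2πi · (sum of the residues of f at the poles inside |z| = 3).

The denominator factors as (z + 3/2 - 3*I)*(z - 1 + 3*I/2)*(z - 3 + 2*I), so the singularities of f are simple poles at z = -3/2 + 3*I, z = 1 - 3*I/2, z = 3 - 2*I.
  |-3/2 + 3*I|² = 45/4 > 9 = 3², so this pole is outside the contour.
  |1 - 3*I/2|² = 13/4 < 9 = 3², so this pole is inside the contour.
  |3 - 2*I|² = 13 > 9 = 3², so this pole is outside the contour.

With P(z) = (2*z + 1)*exp(z) and Q(z) = z^3 - 5*z^2/2 + I*z^2/2 + 9*z/2 + 43*I*z/4 - 39/2 - 39*I/4, each pole is simple, so Res(f, z₀) = P(z₀)/Q'(z₀) with Q'(z) = 3*z^2 - 5*z + I*z + 9/2 + 43*I/4.
  Res(f, 1 - 3*I/2) = P(1 - 3*I/2)/Q'(1 - 3*I/2) = ((3 - 3*I)*exp(1 - 3*I/2))/(-11/4 + 41*I/4) = (-312/901 - 180*I/901)*exp(1 - 3*I/2)

∮_C f(z) dz = 2πi · ((-312/901 - 180*I/901)*exp(1 - 3*I/2)) = pi*(360/901 - 624*I/901)*exp(1 - 3*I/2)

Final answer: pi*(360/901 - 624*I/901)*exp(1 - 3*I/2)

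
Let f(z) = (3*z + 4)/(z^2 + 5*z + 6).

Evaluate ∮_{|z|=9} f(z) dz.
By the residue theorem, ∮_C f(z) dz = 2πi · (sum of the residues of f at the poles inside |z| = 9).

The denominator factors as (z + 2)*(z + 3), so the singularities of f are simple poles at z = -2, z = -3.
  |-2|² = 4 < 81 = 9², so this pole is inside the contour.
  |-3|² = 9 < 81 = 9², so this pole is inside the contour.

With P(z) = 3*z + 4 and Q(z) = z^2 + 5*z + 6, each pole is simple, so Res(f, z₀) = P(z₀)/Q'(z₀) with Q'(z) = 2*z + 5.
  Res(f, -2) = P(-2)/Q'(-2) = (-2)/(1) = -2
  Res(f, -3) = P(-3)/Q'(-3) = (-5)/(-1) = 5

Sum of residues inside C: 3
∮_C f(z) dz = 2πi · (3) = 6*I*pi

Final answer: 6*I*pi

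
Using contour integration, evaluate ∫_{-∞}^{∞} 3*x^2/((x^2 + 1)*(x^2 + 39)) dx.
Let f(z) = 3*z^2/((z^2 + 1)*(z^2 + 39)). The denominator has no real zeros and deg Q - deg P = 2 ≥ 2, so the integral of f over the upper semicircle |z| = R tends to 0 as R → ∞. Closing the contour in the upper half-plane,
  ∫_{-∞}^{∞} f(x) dx = 2πi · Σ Res(f, z_k)  over the poles with Im z_k > 0.

Zeros of the denominator: z^2 + 1 = 0 gives z = ±I; z^2 + 39 = 0 gives z = ±sqrt(39)*I.
Upper half-plane: z = I, z = sqrt(39)*I (simple).

Each pole is a simple zero of Q(z) = z^4 + 40*z^2 + 39, so Res(f, z₀) = P(z₀)/Q'(z₀) with P(z) = 3*z^2, Q'(z) = 4*z^3 + 80*z:
  Res(f, I) = (-3)/(76*I) = 3*I/76
  Res(f, sqrt(39)*I) = (-117)/(-76*sqrt(39)*I) = -3*sqrt(39)*I/76

Sum of residues: 3*I*(1 - sqrt(39))/76
∫_{-∞}^{∞} f(x) dx = 2πi · (3*I*(1 - sqrt(39))/76) = 3*pi*(-1 + sqrt(39))/38

Final answer: 3*pi*(-1 + sqrt(39))/38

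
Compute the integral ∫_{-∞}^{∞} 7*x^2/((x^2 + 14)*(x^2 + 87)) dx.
Let f(z) = 7*z^2/((z^2 + 14)*(z^2 + 87)). The denominator has no real zeros and deg Q - deg P = 2 ≥ 2, so the integral of f over the upper semicircle |z| = R tends to 0 as R → ∞. Closing the contour in the upper half-plane,
  ∫_{-∞}^{∞} f(x) dx = 2πi · Σ Res(f, z_k)  over the poles with Im z_k > 0.

Zeros of the denominator: z^2 + 87 = 0 gives z = ±sqrt(87)*I; z^2 + 14 = 0 gives z = ±sqrt(14)*I.
Upper half-plane: z = sqrt(14)*I, z = sqrt(87)*I (simple).

Each pole is a simple zero of Q(z) = z^4 + 101*z^2 + 1218, so Res(f, z₀) = P(z₀)/Q'(z₀) with P(z) = 7*z^2, Q'(z) = 4*z^3 + 202*z:
  Res(f, sqrt(14)*I) = (-98)/(146*sqrt(14)*I) = 7*sqrt(14)*I/146
  Res(f, sqrt(87)*I) = (-609)/(-146*sqrt(87)*I) = -7*sqrt(87)*I/146

Sum of residues: 7*I*(-sqrt(87) + sqrt(14))/146
∫_{-∞}^{∞} f(x) dx = 2πi · (7*I*(-sqrt(87) + sqrt(14))/146) = 7*pi*(-sqrt(14) + sqrt(87))/73

Final answer: 7*pi*(-sqrt(14) + sqrt(87))/73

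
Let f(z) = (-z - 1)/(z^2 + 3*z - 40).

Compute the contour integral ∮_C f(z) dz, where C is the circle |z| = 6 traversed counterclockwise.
-12*I*pi/13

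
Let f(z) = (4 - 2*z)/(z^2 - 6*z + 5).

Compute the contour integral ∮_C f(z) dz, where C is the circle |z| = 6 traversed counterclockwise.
By the residue theorem, ∮_C f(z) dz = 2πi · (sum of the residues of f at the poles inside |z| = 6).

The denominator factors as (z - 1)*(z - 5), so the singularities of f are simple poles at z = 1, z = 5.
  |1|² = 1 < 36 = 6², so this pole is inside the contour.
  |5|² = 25 < 36 = 6², so this pole is inside the contour.

With P(z) = 4 - 2*z and Q(z) = z^2 - 6*z + 5, each pole is simple, so Res(f, z₀) = P(z₀)/Q'(z₀) with Q'(z) = 2*z - 6.
  Res(f, 1) = P(1)/Q'(1) = (2)/(-4) = -1/2
  Res(f, 5) = P(5)/Q'(5) = (-6)/(4) = -3/2

Sum of residues inside C: -2
∮_C f(z) dz = 2πi · (-2) = -4*I*pi

Final answer: -4*I*pi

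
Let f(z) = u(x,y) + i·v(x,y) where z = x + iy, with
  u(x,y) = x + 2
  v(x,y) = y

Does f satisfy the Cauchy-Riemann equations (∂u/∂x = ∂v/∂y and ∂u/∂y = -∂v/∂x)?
∂u/∂x = 1
∂v/∂y = 1
∂u/∂y = 0
∂v/∂x = 0
∂u/∂x = ∂v/∂y and ∂u/∂y = -∂v/∂x hold identically; f is analytic.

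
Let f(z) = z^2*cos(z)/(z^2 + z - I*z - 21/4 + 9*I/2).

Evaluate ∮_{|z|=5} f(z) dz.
By the residue theorem, ∮_C f(z) dz = 2πi · (sum of the residues of f at the poles inside |z| = 5).

The denominator factors as (z - 2 + I/2)*(z + 3 - 3*I/2), so the singularities of f are simple poles at z = 2 - I/2, z = -3 + 3*I/2.
  |2 - I/2|² = 17/4 < 25 = 5², so this pole is inside the contour.
  |-3 + 3*I/2|² = 45/4 < 25 = 5², so this pole is inside the contour.

With P(z) = z^2*cos(z) and Q(z) = z^2 + z - I*z - 21/4 + 9*I/2, each pole is simple, so Res(f, z₀) = P(z₀)/Q'(z₀) with Q'(z) = 2*z + 1 - I.
  Res(f, 2 - I/2) = P(2 - I/2)/Q'(2 - I/2) = ((15/4 - 2*I)*cos(2 - I/2))/(5 - 2*I) = (91/116 - 5*I/58)*cos(2 - I/2)
  Res(f, -3 + 3*I/2) = P(-3 + 3*I/2)/Q'(-3 + 3*I/2) = ((27/4 - 9*I)*cos(3 - 3*I/2))/(-5 + 2*I) = (-207/116 + 63*I/58)*cos(3 - 3*I/2)

Sum of residues inside C: (-207/116 + 63*I/58)*cos(3 - 3*I/2) + (91/116 - 5*I/58)*cos(2 - I/2)
∮_C f(z) dz = 2πi · ((-207/116 + 63*I/58)*cos(3 - 3*I/2) + (91/116 - 5*I/58)*cos(2 - I/2)) = pi*(5/29 + 91*I/58)*cos(2 - I/2) + pi*(-63/29 - 207*I/58)*cos(3 - 3*I/2)

Final answer: pi*(5/29 + 91*I/58)*cos(2 - I/2) + pi*(-63/29 - 207*I/58)*cos(3 - 3*I/2)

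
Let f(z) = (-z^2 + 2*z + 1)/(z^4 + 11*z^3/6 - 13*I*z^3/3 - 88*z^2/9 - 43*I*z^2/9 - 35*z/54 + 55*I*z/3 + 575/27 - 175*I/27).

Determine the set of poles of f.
The singularities of f are the zeros of the denominator. Factoring,
  z^4 + 11*z^3/6 - 13*I*z^3/3 - 88*z^2/9 - 43*I*z^2/9 - 35*z/54 + 55*I*z/3 + 575/27 - 175*I/27 = (z - 2/3 - 2*I)*(z - 3/2 + I/3)*(z + 3 - 2*I/3)*(z + 1 - 2*I)
so the candidates are z = 2/3 + 2*I, z = 3/2 - I/3, z = -3 + 2*I/3, z = -1 + 2*I.

Check the numerator P(z) = -z^2 + 2*z + 1 at each one:
  P(2/3 + 2*I) = 53/9 + 4*I/3 ≠ 0, so z = 2/3 + 2*I is a (simple) pole.
  P(3/2 - I/3) = 67/36 + I/3 ≠ 0, so z = 3/2 - I/3 is a (simple) pole.
  P(-3 + 2*I/3) = -122/9 + 16*I/3 ≠ 0, so z = -3 + 2*I/3 is a (simple) pole.
  P(-1 + 2*I) = 2 + 8*I ≠ 0, so z = -1 + 2*I is a (simple) pole.

Poles of f: {-3 + 2*I/3, -1 + 2*I, 2/3 + 2*I, 3/2 - I/3}

Final answer: {-3 + 2*I/3, -1 + 2*I, 2/3 + 2*I, 3/2 - I/3}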